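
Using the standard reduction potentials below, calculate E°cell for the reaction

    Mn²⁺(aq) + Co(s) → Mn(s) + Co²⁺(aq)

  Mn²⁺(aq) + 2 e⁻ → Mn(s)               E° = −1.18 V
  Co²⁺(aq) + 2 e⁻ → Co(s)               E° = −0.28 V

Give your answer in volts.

−0.90 V

Mn²⁺(aq) gains electrons, so the Mn²⁺/Mn couple is the cathode; the Co²⁺/Co couple is the anode.
E°cell = E°(cathode) − E°(anode) = −1.18 − (−0.28) = −0.90 V.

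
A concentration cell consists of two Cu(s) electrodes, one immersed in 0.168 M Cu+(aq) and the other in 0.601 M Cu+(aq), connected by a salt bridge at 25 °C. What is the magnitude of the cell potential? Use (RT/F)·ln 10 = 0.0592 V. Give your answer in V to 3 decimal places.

For a concentration cell E°cell = 0, since both electrodes use the same couple.
The compartment with the higher Cu+(aq) concentration (0.601 M) acts as the cathode; ions are reduced there and produced at the dilute (0.168 M) anode.
With n = 1, Ecell = −(0.0592/1)·log([dilute]/[conc]) = −(0.0592/1)·log(0.168/0.601) = +0.033 V.

0.033 V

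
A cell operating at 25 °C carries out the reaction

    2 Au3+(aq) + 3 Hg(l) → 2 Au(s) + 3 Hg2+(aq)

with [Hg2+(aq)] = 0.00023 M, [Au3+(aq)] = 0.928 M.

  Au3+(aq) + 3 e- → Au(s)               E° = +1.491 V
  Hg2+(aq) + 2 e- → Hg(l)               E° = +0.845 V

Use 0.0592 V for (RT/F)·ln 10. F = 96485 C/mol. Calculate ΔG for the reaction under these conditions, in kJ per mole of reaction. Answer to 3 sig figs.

The standard cell potential is +1.491 − (+0.845) = +0.646 V, with n = 6 electrons in the balanced equation.
The reaction quotient is [Hg2+(aq)]^3 / [Au3+(aq)]^2 = 1.41×10^−11; by Nernst, E = +0.646 − (0.0592/6)(−10.850) = +0.7531 V.
Finally ΔG = −nFE = −(6)(96485 C/mol)(+0.7531 V) = −436 kJ/mol.

−436 kJ/mol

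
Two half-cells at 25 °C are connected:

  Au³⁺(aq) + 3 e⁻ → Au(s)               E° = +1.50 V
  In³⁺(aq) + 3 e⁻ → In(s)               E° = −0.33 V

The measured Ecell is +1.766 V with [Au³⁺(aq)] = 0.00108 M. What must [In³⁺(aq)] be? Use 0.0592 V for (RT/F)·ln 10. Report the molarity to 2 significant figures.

With Au³⁺/Au at the cathode and In³⁺/In at the anode, E°cell = +1.50 − (−0.33) = +1.83 V (n = 3).
From the Nernst equation, log Q = n(E° − E)/0.0592 = 3·(+1.83 − (+1.766))/0.0592 = 3.243.
The balanced reaction is Au³⁺(aq) + In(s) → Au(s) + In³⁺(aq), so Q = [In³⁺(aq)] / [Au³⁺(aq)].
Isolating [In³⁺(aq)] in Q = 10^{3.243} yields log [In³⁺(aq)] = 0.276, i.e. 1.9 M.

1.9 M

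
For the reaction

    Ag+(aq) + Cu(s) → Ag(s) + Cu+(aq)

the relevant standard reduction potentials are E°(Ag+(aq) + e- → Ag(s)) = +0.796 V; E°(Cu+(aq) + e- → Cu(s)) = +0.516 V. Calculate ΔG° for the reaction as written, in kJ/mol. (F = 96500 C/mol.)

−27.0 kJ/mol

In the reaction as written Ag+(aq) is reduced, so the Ag⁺/Ag couple is the cathode and Cu⁺/Cu is the anode.
E°cell = +0.796 − (+0.516) = +0.280 V; balancing electrons gives n = 1.
ΔG° = −nFE°cell = −(1)(96500)(+0.280) J/mol = −27.0 kJ/mol.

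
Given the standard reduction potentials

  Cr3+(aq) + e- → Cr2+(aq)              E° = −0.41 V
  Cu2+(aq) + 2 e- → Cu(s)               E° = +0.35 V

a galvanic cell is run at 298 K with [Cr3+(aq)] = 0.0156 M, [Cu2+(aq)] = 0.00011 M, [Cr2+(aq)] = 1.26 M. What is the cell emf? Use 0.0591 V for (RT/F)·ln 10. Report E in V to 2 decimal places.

The Cu²⁺/Cu couple has the more positive E°, so it is the cathode; Cr³⁺/Cr²⁺ is the anode.
The standard potential is +0.35 − (−0.41) = +0.76 V and the balanced reaction transfers n = 2 electrons.
The balanced reaction is Cu2+(aq) + 2 Cr2+(aq) → Cu(s) + 2 Cr3+(aq), so Q = [Cr3+(aq)]^2 / ([Cu2+(aq)]·[Cr2+(aq)]^2) = 1.39 and log Q = 0.144.
By the Nernst equation, E = +0.76 − (0.0591/2)·(0.144) = +0.76 V.

+0.76 V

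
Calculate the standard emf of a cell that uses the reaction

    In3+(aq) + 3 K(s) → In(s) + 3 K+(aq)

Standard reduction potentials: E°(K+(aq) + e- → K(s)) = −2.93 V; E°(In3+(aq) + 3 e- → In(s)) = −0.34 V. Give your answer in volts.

+2.59 V

In the reaction as written, In3+(aq) is reduced (cathode) and K+(aq) is produced by oxidation at the anode.
E°cell = E°(cathode) − E°(anode) = −0.34 − (−2.93) = +2.59 V.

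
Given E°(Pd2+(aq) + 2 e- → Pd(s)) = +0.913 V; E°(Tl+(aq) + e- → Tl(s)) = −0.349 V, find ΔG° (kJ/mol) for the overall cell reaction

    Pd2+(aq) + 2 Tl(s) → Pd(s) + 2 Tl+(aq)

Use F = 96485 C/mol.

−244 kJ/mol

In the reaction as written Pd2+(aq) is reduced, so the Pd²⁺/Pd couple is the cathode and Tl⁺/Tl is the anode.
E°cell = +0.913 − (−0.349) = +1.262 V; balancing electrons gives n = 2.
ΔG° = −nFE°cell = −(2)(96485)(+1.262) J/mol = −244 kJ/mol.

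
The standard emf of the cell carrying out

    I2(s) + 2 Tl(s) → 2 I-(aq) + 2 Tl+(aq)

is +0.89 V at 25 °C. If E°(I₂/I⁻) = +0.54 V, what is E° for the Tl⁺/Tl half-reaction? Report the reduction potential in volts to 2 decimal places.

−0.35 V

In the reaction as written the I₂/I⁻ couple is reduced (cathode) and Tl⁺/Tl is oxidized (anode), so E°cell = E°(I₂/I⁻) − E°(Tl⁺/Tl).
E°(Tl⁺/Tl) = E°(cathode) − E°cell = +0.54 − (+0.89) = −0.35 V.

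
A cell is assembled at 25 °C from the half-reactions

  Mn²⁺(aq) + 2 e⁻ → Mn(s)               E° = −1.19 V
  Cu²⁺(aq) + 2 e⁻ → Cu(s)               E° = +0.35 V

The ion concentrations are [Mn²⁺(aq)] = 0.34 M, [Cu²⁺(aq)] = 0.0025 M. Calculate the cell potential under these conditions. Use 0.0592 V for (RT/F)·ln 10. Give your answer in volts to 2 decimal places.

+1.48 V

Since E°(Cu²⁺/Cu) > E°(Mn²⁺/Mn), Cu²⁺/Cu serves as the cathode.
E°cell = +0.35 − (−1.19) = +1.54 V, with n = 2 electrons transferred.
For the overall reaction Cu²⁺(aq) + Mn(s) → Cu(s) + Mn²⁺(aq), Q = [Mn²⁺(aq)] / [Cu²⁺(aq)] = 136, giving log Q = 2.134.
Applying E = E° − (RT ln10/nF)·log Q gives +1.54 − (0.0592/2)(2.134) = +1.48 V.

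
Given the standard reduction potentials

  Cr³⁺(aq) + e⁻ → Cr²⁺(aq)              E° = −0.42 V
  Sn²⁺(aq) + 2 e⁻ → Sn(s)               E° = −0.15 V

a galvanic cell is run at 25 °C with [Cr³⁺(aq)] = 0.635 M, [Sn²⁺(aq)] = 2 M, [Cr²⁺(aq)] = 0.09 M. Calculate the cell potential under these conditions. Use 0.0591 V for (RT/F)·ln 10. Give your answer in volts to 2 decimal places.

Sn²⁺/Sn is reduced (cathode, E° = −0.15 V) and Cr³⁺/Cr²⁺ is oxidized (anode).
E°cell = E°cat − E°an = −0.15 − (−0.42) = +0.27 V; n = 2.
Balancing gives Sn²⁺(aq) + 2 Cr²⁺(aq) → Sn(s) + 2 Cr³⁺(aq); hence Q = [Cr³⁺(aq)]^2 / ([Sn²⁺(aq)]·[Cr²⁺(aq)]^2) = 24.9 (log Q = 1.396).
E = E° − (0.0591/n)·log Q = +0.27 − (0.0591/2)(1.396) = +0.23 V.

+0.23 V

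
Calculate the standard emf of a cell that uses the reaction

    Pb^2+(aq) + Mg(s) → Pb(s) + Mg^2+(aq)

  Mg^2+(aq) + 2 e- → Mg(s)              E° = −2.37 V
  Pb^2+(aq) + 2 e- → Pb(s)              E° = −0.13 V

+2.24 V

In the reaction as written, Pb^2+(aq) is reduced (cathode) and Mg^2+(aq) is produced by oxidation at the anode.
E°cell = E°(cathode) − E°(anode) = −0.13 − (−2.37) = +2.24 V.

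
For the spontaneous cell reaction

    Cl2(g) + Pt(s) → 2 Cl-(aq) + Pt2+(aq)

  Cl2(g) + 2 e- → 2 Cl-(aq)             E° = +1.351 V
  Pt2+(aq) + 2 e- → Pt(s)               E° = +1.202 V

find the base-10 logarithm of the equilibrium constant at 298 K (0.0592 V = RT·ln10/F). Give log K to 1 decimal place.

log K = 5.0

The Cl₂/Cl⁻ couple is reduced (cathode); E°cell = +1.351 − (+1.202) = +0.149 V with n = 2.
At equilibrium E = 0, so log K = nE°cell / 0.0592 = (2)(+0.149) / 0.0592 = 5.0.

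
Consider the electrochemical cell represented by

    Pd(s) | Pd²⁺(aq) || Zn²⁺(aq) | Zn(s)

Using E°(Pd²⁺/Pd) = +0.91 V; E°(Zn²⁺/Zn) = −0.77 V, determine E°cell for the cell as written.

By convention the left-hand electrode in cell notation is the anode (oxidation) and the right-hand electrode is the cathode (reduction).
E°cell = E°(right) − E°(left) = −0.77 − (+0.91) = −1.68 V.
The negative sign shows that, as written, the cell would require an external voltage to drive the reaction.

−1.68 V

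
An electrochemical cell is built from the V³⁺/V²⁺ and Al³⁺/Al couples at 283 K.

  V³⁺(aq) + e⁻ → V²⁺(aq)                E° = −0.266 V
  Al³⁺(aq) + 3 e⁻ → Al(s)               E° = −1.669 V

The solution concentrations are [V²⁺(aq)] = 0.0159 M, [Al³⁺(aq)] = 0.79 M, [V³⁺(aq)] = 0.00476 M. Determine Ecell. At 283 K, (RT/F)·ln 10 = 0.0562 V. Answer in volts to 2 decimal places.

+1.38 V

Since E°(V³⁺/V²⁺) > E°(Al³⁺/Al), V³⁺/V²⁺ serves as the cathode.
The standard potential is −0.266 − (−1.669) = +1.403 V and the balanced reaction transfers n = 3 electrons.
Balancing gives 3 V³⁺(aq) + Al(s) → 3 V²⁺(aq) + Al³⁺(aq); hence Q = ([V²⁺(aq)]^3·[Al³⁺(aq)]) / [V³⁺(aq)]^3 = 29.4 (log Q = 1.469).
E = E° − (0.0562/n)·log Q = +1.403 − (0.0562/3)(1.469) = +1.38 V.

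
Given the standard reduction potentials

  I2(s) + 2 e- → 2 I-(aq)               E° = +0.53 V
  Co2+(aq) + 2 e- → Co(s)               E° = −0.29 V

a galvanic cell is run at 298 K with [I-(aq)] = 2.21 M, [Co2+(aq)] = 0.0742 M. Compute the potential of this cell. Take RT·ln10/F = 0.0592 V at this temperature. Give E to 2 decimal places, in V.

Since E°(I₂/I⁻) > E°(Co²⁺/Co), I₂/I⁻ serves as the cathode.
The standard potential is +0.53 − (−0.29) = +0.82 V and the balanced reaction transfers n = 2 electrons.
For the overall reaction I2(s) + Co(s) → 2 I-(aq) + Co2+(aq), Q = [I-(aq)]^2·[Co2+(aq)] = 0.362, giving log Q = −0.441.
E = E° − (0.0592/n)·log Q = +0.82 − (0.0592/2)(−0.441) = +0.83 V.

+0.83 V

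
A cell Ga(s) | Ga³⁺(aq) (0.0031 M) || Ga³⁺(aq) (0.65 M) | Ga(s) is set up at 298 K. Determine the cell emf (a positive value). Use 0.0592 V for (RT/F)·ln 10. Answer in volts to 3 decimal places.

0.046 V

For a concentration cell E°cell = 0, since both electrodes use the same couple.
The compartment with the higher Ga³⁺(aq) concentration (0.65 M) acts as the cathode; ions are reduced there and produced at the dilute (0.0031 M) anode.
With n = 3, Ecell = −(0.0592/3)·log([dilute]/[conc]) = −(0.0592/3)·log(0.0031/0.65) = +0.046 V.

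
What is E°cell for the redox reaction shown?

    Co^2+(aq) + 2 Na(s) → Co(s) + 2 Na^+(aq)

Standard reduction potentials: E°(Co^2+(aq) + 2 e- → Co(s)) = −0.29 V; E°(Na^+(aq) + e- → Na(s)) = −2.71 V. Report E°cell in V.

Co^2+(aq) gains electrons, so the Co²⁺/Co couple is the cathode; the Na⁺/Na couple is the anode.
E°cell = E°(cathode) − E°(anode) = −0.29 − (−2.71) = +2.42 V.

+2.42 V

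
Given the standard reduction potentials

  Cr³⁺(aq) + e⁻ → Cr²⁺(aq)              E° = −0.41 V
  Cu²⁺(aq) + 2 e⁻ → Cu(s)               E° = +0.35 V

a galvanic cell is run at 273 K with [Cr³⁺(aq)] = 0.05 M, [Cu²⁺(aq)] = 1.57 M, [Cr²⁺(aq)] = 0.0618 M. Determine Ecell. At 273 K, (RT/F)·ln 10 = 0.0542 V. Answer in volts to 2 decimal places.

Since E°(Cu²⁺/Cu) > E°(Cr³⁺/Cr²⁺), Cu²⁺/Cu serves as the cathode.
E°cell = E°cat − E°an = +0.35 − (−0.41) = +0.76 V; n = 2.
For the overall reaction Cu²⁺(aq) + 2 Cr²⁺(aq) → Cu(s) + 2 Cr³⁺(aq), Q = [Cr³⁺(aq)]^2 / ([Cu²⁺(aq)]·[Cr²⁺(aq)]^2) = 0.417, giving log Q = −0.380.
Applying E = E° − (RT ln10/nF)·log Q gives +0.76 − (0.0542/2)(−0.380) = +0.77 V.

+0.77 V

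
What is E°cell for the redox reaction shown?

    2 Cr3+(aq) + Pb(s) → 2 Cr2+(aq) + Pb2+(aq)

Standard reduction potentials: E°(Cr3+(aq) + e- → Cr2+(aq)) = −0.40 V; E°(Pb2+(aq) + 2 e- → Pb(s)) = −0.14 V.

−0.26 V

Cr3+(aq) gains electrons, so the Cr³⁺/Cr²⁺ couple is the cathode; the Pb²⁺/Pb couple is the anode.
E°cell = E°(cathode) − E°(anode) = −0.40 − (−0.14) = −0.26 V.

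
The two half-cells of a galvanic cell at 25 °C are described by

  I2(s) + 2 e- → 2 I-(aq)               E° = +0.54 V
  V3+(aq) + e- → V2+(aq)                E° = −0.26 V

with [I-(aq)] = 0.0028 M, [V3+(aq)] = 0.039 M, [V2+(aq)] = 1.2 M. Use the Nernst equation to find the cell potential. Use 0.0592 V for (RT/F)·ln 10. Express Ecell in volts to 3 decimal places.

+1.039 V

I₂/I⁻ is reduced (cathode, E° = +0.54 V) and V³⁺/V²⁺ is oxidized (anode).
The standard potential is +0.54 − (−0.26) = +0.80 V and the balanced reaction transfers n = 2 electrons.
The balanced reaction is I2(s) + 2 V2+(aq) → 2 I-(aq) + 2 V3+(aq), so Q = ([I-(aq)]^2·[V3+(aq)]^2) / [V2+(aq)]^2 = 8.28×10^−9 and log Q = −8.082.
E = E° − (0.0592/n)·log Q = +0.80 − (0.0592/2)(−8.082) = +1.039 V.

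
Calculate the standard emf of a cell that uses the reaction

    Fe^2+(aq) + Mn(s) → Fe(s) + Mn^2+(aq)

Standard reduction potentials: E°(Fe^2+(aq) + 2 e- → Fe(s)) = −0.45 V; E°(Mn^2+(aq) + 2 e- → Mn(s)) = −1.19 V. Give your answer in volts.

+0.74 V

Fe^2+(aq) gains electrons, so the Fe²⁺/Fe couple is the cathode; the Mn²⁺/Mn couple is the anode.
E°cell = E°(cathode) − E°(anode) = −0.45 − (−1.19) = +0.74 V.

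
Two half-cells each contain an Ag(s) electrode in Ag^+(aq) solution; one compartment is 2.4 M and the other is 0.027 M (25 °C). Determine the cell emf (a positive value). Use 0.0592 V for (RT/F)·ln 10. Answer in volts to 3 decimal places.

0.115 V

For a concentration cell E°cell = 0, since both electrodes use the same couple.
The compartment with the higher Ag^+(aq) concentration (2.4 M) acts as the cathode; ions are reduced there and produced at the dilute (0.027 M) anode.
With n = 1, Ecell = −(0.0592/1)·log([dilute]/[conc]) = −(0.0592/1)·log(0.027/2.4) = +0.115 V.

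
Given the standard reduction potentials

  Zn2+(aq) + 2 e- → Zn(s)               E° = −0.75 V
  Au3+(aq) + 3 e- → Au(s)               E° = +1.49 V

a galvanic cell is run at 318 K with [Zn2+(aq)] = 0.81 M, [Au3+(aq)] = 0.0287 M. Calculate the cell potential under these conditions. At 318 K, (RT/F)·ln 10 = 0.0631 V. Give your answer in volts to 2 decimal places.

Au³⁺/Au is reduced (cathode, E° = +1.49 V) and Zn²⁺/Zn is oxidized (anode).
E°cell = +1.49 − (−0.75) = +2.24 V, with n = 6 electrons transferred.
The balanced reaction is 2 Au3+(aq) + 3 Zn(s) → 2 Au(s) + 3 Zn2+(aq), so Q = [Zn2+(aq)]^3 / [Au3+(aq)]^2 = 645 and log Q = 2.810.
Applying E = E° − (RT ln10/nF)·log Q gives +2.24 − (0.0631/6)(2.810) = +2.21 V.

+2.21 V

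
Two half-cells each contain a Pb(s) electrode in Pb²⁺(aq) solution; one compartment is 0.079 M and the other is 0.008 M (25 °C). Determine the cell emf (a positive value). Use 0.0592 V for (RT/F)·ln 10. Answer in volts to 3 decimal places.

For a concentration cell E°cell = 0, since both electrodes use the same couple.
The compartment with the higher Pb²⁺(aq) concentration (0.079 M) acts as the cathode; ions are reduced there and produced at the dilute (0.008 M) anode.
With n = 2, Ecell = −(0.0592/2)·log([dilute]/[conc]) = −(0.0592/2)·log(0.008/0.079) = +0.029 V.

0.029 V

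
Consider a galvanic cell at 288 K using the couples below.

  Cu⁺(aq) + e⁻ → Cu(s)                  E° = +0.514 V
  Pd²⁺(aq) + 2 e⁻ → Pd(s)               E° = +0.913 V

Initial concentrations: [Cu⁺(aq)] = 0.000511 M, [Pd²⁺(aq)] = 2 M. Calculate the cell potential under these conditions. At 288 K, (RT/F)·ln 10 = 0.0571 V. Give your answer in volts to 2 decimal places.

+0.60 V

Since E°(Pd²⁺/Pd) > E°(Cu⁺/Cu), Pd²⁺/Pd serves as the cathode.
E°cell = E°cat − E°an = +0.913 − (+0.514) = +0.399 V; n = 2.
The balanced reaction is Pd²⁺(aq) + 2 Cu(s) → Pd(s) + 2 Cu⁺(aq), so Q = [Cu⁺(aq)]^2 / [Pd²⁺(aq)] = 1.31×10^−7 and log Q = −6.884.
By the Nernst equation, E = +0.399 − (0.0571/2)·(−6.884) = +0.60 V.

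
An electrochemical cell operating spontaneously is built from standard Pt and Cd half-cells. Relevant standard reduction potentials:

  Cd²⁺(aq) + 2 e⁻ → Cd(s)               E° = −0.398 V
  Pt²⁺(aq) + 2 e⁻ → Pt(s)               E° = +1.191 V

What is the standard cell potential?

+1.589 V

The Pt²⁺/Pt couple has the higher E°, so Pt ion is reduced (cathode) and Cd is oxidized (anode).
E°cell = E°(cathode) − E°(anode) = +1.191 − (−0.398) = +1.589 V.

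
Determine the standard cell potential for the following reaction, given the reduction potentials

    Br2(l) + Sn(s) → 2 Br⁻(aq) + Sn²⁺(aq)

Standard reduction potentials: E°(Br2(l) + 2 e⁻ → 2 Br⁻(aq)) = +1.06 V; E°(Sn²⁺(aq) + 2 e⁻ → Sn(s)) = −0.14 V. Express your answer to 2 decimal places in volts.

In the reaction as written, Br2(l) is reduced (cathode) and Sn²⁺(aq) is produced by oxidation at the anode.
E°cell = E°(cathode) − E°(anode) = +1.06 − (−0.14) = +1.20 V.

+1.20 V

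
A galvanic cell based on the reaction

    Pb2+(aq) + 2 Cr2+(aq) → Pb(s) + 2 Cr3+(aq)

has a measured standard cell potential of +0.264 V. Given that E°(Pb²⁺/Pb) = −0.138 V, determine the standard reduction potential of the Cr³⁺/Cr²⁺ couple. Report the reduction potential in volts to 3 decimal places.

−0.402 V

In the reaction as written the Pb²⁺/Pb couple is reduced (cathode) and Cr³⁺/Cr²⁺ is oxidized (anode), so E°cell = E°(Pb²⁺/Pb) − E°(Cr³⁺/Cr²⁺).
E°(Cr³⁺/Cr²⁺) = E°(cathode) − E°cell = −0.138 − (+0.264) = −0.402 V.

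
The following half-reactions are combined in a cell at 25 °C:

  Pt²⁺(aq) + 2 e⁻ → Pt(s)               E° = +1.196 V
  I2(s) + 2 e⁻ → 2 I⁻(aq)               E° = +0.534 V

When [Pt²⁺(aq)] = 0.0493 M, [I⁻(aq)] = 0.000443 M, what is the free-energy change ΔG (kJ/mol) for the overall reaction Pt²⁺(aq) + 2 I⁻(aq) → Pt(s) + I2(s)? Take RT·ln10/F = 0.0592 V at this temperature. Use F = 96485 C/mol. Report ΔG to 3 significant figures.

−82.0 kJ/mol

E°cell = +1.196 − (+0.534) = +0.662 V; the balanced reaction transfers n = 2 electrons.
The reaction quotient is 1 / ([Pt²⁺(aq)]·[I⁻(aq)]^2) = 1.03×10^8; by Nernst, E = +0.662 − (0.0592/2)(8.014) = +0.4248 V.
ΔG = −nFE = −(2)(96485)(+0.4248) J/mol = −82.0 kJ/mol.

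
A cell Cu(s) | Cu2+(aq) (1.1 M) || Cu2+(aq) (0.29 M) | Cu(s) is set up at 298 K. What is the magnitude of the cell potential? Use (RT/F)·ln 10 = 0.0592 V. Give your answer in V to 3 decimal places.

For a concentration cell E°cell = 0, since both electrodes use the same couple.
The compartment with the higher Cu2+(aq) concentration (1.1 M) acts as the cathode; ions are reduced there and produced at the dilute (0.29 M) anode.
With n = 2, Ecell = −(0.0592/2)·log([dilute]/[conc]) = −(0.0592/2)·log(0.29/1.1) = +0.017 V.

0.017 V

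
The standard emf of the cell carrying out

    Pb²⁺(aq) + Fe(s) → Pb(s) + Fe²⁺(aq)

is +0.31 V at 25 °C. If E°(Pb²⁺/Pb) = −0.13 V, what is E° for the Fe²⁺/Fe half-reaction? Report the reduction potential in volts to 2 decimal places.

In the reaction as written the Pb²⁺/Pb couple is reduced (cathode) and Fe²⁺/Fe is oxidized (anode), so E°cell = E°(Pb²⁺/Pb) − E°(Fe²⁺/Fe).
E°(Fe²⁺/Fe) = E°(cathode) − E°cell = −0.13 − (+0.31) = −0.44 V.

−0.44 V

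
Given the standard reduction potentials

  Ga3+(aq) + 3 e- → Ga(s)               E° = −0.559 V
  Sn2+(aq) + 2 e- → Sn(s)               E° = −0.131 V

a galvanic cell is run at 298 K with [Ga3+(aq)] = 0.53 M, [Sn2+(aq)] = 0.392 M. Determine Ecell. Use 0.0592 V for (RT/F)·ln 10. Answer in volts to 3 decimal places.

The Sn²⁺/Sn couple has the more positive E°, so it is the cathode; Ga³⁺/Ga is the anode.
E°cell = −0.131 − (−0.559) = +0.428 V, with n = 6 electrons transferred.
Balancing gives 3 Sn2+(aq) + 2 Ga(s) → 3 Sn(s) + 2 Ga3+(aq); hence Q = [Ga3+(aq)]^2 / [Sn2+(aq)]^3 = 4.66 (log Q = 0.669).
By the Nernst equation, E = +0.428 − (0.0592/6)·(0.669) = +0.421 V.

+0.421 V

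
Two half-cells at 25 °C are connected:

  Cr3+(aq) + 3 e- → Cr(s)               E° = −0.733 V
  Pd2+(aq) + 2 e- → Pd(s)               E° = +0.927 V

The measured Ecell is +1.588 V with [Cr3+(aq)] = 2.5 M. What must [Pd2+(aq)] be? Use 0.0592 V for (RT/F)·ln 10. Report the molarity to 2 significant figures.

0.0068 M

With Pd²⁺/Pd at the cathode and Cr³⁺/Cr at the anode, E°cell = +0.927 − (−0.733) = +1.660 V (n = 6).
Rearranging E = E° − (0.0592/n)·log Q gives log Q = 6(+1.660 − (+1.588))/0.0592 = 7.297.
The balanced reaction is 3 Pd2+(aq) + 2 Cr(s) → 3 Pd(s) + 2 Cr3+(aq), so Q = [Cr3+(aq)]^2 / [Pd2+(aq)]^3.
Substituting the known concentrations and solving, log [Pd2+(aq)] = −2.167 and [Pd2+(aq)] = 0.0068 M.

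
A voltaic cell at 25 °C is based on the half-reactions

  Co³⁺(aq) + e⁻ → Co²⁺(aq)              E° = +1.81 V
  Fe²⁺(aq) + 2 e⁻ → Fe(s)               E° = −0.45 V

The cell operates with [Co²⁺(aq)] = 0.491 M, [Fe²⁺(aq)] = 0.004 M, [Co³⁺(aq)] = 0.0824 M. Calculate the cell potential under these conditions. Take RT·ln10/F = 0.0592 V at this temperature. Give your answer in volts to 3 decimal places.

Co³⁺/Co²⁺ is reduced (cathode, E° = +1.81 V) and Fe²⁺/Fe is oxidized (anode).
E°cell = E°cat − E°an = +1.81 − (−0.45) = +2.26 V; n = 2.
Balancing gives 2 Co³⁺(aq) + Fe(s) → 2 Co²⁺(aq) + Fe²⁺(aq); hence Q = ([Co²⁺(aq)]^2·[Fe²⁺(aq)]) / [Co³⁺(aq)]^2 = 0.142 (log Q = −0.848).
By the Nernst equation, E = +2.26 − (0.0592/2)·(−0.848) = +2.285 V.

+2.285 V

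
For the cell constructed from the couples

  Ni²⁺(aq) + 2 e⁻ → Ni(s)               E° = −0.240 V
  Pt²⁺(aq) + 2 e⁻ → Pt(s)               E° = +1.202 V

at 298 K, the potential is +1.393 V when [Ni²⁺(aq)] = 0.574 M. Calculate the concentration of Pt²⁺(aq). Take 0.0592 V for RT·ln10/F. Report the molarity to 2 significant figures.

The Pt²⁺/Pt couple has the larger reduction potential, so it is the cathode: E°cell = +1.202 − (−0.240) = +1.442 V and n = 2.
From the Nernst equation, log Q = n(E° − E)/0.0592 = 2·(+1.442 − (+1.393))/0.0592 = 1.655.
For Pt²⁺(aq) + Ni(s) → Pt(s) + Ni²⁺(aq), the reaction quotient is Q = [Ni²⁺(aq)] / [Pt²⁺(aq)].
Substituting the known concentrations and solving, log [Pt²⁺(aq)] = −1.896 and [Pt²⁺(aq)] = 0.013 M.

0.013 M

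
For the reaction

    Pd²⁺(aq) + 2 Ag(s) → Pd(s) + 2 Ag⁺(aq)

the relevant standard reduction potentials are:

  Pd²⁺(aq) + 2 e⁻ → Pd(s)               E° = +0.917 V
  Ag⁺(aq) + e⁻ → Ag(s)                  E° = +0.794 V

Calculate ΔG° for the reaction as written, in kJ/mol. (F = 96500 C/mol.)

In the reaction as written Pd²⁺(aq) is reduced, so the Pd²⁺/Pd couple is the cathode and Ag⁺/Ag is the anode.
E°cell = +0.917 − (+0.794) = +0.123 V; balancing electrons gives n = 2.
ΔG° = −nFE°cell = −(2)(96500)(+0.123) J/mol = −23.7 kJ/mol.

−23.7 kJ/mol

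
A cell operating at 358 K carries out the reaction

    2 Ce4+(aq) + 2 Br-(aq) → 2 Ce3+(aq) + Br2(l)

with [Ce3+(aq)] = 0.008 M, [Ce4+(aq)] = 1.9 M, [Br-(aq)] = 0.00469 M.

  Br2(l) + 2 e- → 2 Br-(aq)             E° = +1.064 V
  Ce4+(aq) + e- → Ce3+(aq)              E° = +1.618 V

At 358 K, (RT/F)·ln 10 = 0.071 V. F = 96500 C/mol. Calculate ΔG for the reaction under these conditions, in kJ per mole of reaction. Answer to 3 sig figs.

−108 kJ/mol

The standard cell potential is +1.618 − (+1.064) = +0.554 V, with n = 2 electrons in the balanced equation.
Q = [Ce3+(aq)]^2 / ([Ce4+(aq)]^2·[Br-(aq)]^2) = 0.806, so log Q = −0.094 and E = +0.554 − (0.071/2)(−0.094) = +0.5573 V.
Then ΔG = −nFE = −2 × 96500 × +0.5573 J/mol = −108 kJ/mol.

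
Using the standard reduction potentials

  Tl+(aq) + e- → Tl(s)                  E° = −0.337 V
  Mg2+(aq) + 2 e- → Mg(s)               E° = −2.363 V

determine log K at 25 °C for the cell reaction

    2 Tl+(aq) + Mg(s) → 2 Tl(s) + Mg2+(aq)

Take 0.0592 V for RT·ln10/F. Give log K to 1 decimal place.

The Tl⁺/Tl couple is reduced (cathode); E°cell = −0.337 − (−2.363) = +2.026 V with n = 2.
At equilibrium E = 0, so log K = nE°cell / 0.0592 = (2)(+2.026) / 0.0592 = 68.4.

log K = 68.4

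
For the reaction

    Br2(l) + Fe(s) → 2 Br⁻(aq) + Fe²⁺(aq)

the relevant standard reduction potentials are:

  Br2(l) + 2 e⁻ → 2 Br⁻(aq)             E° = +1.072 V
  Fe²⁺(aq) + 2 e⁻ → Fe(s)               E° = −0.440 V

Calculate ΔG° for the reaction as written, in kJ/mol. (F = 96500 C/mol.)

In the reaction as written Br2(l) is reduced, so the Br₂/Br⁻ couple is the cathode and Fe²⁺/Fe is the anode.
E°cell = +1.072 − (−0.440) = +1.512 V; balancing electrons gives n = 2.
ΔG° = −nFE°cell = −(2)(96500)(+1.512) J/mol = −292 kJ/mol.

−292 kJ/mol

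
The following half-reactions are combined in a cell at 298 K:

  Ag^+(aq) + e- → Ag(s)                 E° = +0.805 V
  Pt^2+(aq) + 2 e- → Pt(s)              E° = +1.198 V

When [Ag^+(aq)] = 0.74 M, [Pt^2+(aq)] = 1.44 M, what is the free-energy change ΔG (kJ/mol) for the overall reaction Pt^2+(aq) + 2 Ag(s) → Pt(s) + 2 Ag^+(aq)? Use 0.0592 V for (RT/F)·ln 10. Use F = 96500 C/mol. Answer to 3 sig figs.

The standard cell potential is +1.198 − (+0.805) = +0.393 V, with n = 2 electrons in the balanced equation.
The reaction quotient is [Ag^+(aq)]^2 / [Pt^2+(aq)] = 0.38; by Nernst, E = +0.393 − (0.0592/2)(−0.420) = +0.4054 V.
ΔG = −nFE = −(2)(96500)(+0.4054) J/mol = −78.2 kJ/mol.

−78.2 kJ/mol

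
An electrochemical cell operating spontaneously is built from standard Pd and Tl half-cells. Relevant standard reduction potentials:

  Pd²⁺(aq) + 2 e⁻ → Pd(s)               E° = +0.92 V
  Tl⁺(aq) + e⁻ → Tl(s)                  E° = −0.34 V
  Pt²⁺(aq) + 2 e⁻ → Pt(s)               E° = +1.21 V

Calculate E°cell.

+1.26 V

Of the two couples in this cell, the one with the more positive reduction potential is reduced at the cathode: here that is Pd²⁺/Pd (+0.92 V); Tl⁺/Tl (−0.34 V) is the anode.
E°cell = E°(cathode) − E°(anode) = +0.92 − (−0.34) = +1.26 V.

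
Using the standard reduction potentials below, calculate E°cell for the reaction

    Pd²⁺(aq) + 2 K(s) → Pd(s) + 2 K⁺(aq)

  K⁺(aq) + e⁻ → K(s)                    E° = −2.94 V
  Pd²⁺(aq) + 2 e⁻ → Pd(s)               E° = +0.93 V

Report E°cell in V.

In the reaction as written, Pd²⁺(aq) is reduced (cathode) and K⁺(aq) is produced by oxidation at the anode.
E°cell = E°(cathode) − E°(anode) = +0.93 − (−2.94) = +3.87 V.
The positive value indicates the reaction is spontaneous as written.

+3.87 V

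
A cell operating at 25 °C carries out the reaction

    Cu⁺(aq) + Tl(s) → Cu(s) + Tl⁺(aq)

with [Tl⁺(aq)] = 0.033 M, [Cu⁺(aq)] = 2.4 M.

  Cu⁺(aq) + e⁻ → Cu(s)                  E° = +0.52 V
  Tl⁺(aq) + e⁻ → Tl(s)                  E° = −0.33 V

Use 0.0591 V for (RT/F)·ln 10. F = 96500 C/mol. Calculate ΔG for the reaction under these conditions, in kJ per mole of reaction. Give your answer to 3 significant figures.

−92.6 kJ/mol

The standard cell potential is +0.52 − (−0.33) = +0.85 V, with n = 1 electron in the balanced equation.
The reaction quotient is [Tl⁺(aq)] / [Cu⁺(aq)] = 0.0138; by Nernst, E = +0.85 − (0.0591/1)(−1.862) = +0.9600 V.
ΔG = −nFE = −(1)(96500)(+0.9600) J/mol = −92.6 kJ/mol.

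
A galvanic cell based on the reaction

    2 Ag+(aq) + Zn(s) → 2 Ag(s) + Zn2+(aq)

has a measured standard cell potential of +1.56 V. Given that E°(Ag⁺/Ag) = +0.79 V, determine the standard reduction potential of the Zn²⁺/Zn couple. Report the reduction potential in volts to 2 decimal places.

−0.77 V

In the reaction as written the Ag⁺/Ag couple is reduced (cathode) and Zn²⁺/Zn is oxidized (anode), so E°cell = E°(Ag⁺/Ag) − E°(Zn²⁺/Zn).
E°(Zn²⁺/Zn) = E°(cathode) − E°cell = +0.79 − (+1.56) = −0.77 V.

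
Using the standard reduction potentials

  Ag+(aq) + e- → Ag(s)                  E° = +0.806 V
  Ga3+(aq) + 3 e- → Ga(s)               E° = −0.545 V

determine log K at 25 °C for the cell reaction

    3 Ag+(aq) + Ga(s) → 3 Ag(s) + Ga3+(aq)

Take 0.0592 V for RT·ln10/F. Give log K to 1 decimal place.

log K = 68.5

The Ag⁺/Ag couple is reduced (cathode); E°cell = +0.806 − (−0.545) = +1.351 V with n = 3.
At equilibrium E = 0, so log K = nE°cell / 0.0592 = (3)(+1.351) / 0.0592 = 68.5.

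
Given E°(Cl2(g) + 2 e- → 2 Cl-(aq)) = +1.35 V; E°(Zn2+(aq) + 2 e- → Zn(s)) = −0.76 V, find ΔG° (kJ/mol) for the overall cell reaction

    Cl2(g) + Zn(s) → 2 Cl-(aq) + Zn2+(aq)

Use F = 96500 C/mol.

In the reaction as written Cl2(g) is reduced, so the Cl₂/Cl⁻ couple is the cathode and Zn²⁺/Zn is the anode.
E°cell = +1.35 − (−0.76) = +2.11 V; balancing electrons gives n = 2.
ΔG° = −nFE°cell = −(2)(96500)(+2.11) J/mol = −407 kJ/mol.

−407 kJ/mol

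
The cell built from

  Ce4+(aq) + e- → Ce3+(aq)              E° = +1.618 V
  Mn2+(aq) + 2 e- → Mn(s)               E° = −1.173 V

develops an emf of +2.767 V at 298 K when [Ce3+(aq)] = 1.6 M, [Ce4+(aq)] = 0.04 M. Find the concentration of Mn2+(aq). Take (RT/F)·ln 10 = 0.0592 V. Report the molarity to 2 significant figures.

0.0040 M

With Ce⁴⁺/Ce³⁺ at the cathode and Mn²⁺/Mn at the anode, E°cell = +1.618 − (−1.173) = +2.791 V (n = 2).
Rearranging E = E° − (0.0592/n)·log Q gives log Q = 2(+2.791 − (+2.767))/0.0592 = 0.811.
The balanced reaction is 2 Ce4+(aq) + Mn(s) → 2 Ce3+(aq) + Mn2+(aq), so Q = ([Ce3+(aq)]^2·[Mn2+(aq)]) / [Ce4+(aq)]^2.
Solving for the unknown gives log [Mn2+(aq)] = −2.393, so [Mn2+(aq)] ≈ 0.0040 M.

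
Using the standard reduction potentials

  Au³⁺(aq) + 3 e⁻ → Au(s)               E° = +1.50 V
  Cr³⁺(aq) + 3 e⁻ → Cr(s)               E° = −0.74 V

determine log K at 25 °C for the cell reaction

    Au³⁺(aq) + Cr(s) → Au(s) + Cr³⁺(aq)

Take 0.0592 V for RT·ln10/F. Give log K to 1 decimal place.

The Au³⁺/Au couple is reduced (cathode); E°cell = +1.50 − (−0.74) = +2.24 V with n = 3.
At equilibrium E = 0, so log K = nE°cell / 0.0592 = (3)(+2.24) / 0.0592 = 113.5.

log K = 113.5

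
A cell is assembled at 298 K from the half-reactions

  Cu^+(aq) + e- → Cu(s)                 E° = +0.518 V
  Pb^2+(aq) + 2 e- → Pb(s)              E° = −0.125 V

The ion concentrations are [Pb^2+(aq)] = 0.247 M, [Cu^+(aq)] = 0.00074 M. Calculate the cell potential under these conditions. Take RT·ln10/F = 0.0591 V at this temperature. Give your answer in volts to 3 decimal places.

+0.476 V

Cu⁺/Cu is reduced (cathode, E° = +0.518 V) and Pb²⁺/Pb is oxidized (anode).
E°cell = E°cat − E°an = +0.518 − (−0.125) = +0.643 V; n = 2.
For the overall reaction 2 Cu^+(aq) + Pb(s) → 2 Cu(s) + Pb^2+(aq), Q = [Pb^2+(aq)] / [Cu^+(aq)]^2 = 4.51×10^5, giving log Q = 5.654.
E = E° − (0.0591/n)·log Q = +0.643 − (0.0591/2)(5.654) = +0.476 V.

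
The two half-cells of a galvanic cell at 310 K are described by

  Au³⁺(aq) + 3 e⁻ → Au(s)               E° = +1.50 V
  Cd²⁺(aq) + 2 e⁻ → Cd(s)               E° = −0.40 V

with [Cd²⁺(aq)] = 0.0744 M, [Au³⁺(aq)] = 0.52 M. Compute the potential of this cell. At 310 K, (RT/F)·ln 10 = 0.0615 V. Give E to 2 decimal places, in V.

Au³⁺/Au is reduced (cathode, E° = +1.50 V) and Cd²⁺/Cd is oxidized (anode).
E°cell = E°cat − E°an = +1.50 − (−0.40) = +1.90 V; n = 6.
For the overall reaction 2 Au³⁺(aq) + 3 Cd(s) → 2 Au(s) + 3 Cd²⁺(aq), Q = [Cd²⁺(aq)]^3 / [Au³⁺(aq)]^2 = 0.00152, giving log Q = −2.817.
By the Nernst equation, E = +1.90 − (0.0615/6)·(−2.817) = +1.93 V.

+1.93 V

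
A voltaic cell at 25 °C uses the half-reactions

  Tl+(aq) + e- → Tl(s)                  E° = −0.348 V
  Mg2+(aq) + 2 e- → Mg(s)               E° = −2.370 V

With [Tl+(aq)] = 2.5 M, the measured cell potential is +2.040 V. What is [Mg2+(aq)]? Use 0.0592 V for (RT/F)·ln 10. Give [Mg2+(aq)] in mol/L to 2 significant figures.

Tl⁺/Tl is the cathode (higher E°); E°cell = −0.348 − (−2.370) = +2.022 V with n = 2.
Rearranging E = E° − (0.0592/n)·log Q gives log Q = 2(+2.022 − (+2.040))/0.0592 = −0.608.
For 2 Tl+(aq) + Mg(s) → 2 Tl(s) + Mg2+(aq), the reaction quotient is Q = [Mg2+(aq)] / [Tl+(aq)]^2.
Substituting the known concentrations and solving, log [Mg2+(aq)] = 0.188 and [Mg2+(aq)] = 1.5 M.

1.5 M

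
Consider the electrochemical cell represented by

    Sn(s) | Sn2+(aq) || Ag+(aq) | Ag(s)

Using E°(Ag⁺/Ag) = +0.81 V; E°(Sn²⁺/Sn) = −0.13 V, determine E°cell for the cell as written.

+0.94 V

By convention the left-hand electrode in cell notation is the anode (oxidation) and the right-hand electrode is the cathode (reduction).
E°cell = E°(right) − E°(left) = +0.81 − (−0.13) = +0.94 V.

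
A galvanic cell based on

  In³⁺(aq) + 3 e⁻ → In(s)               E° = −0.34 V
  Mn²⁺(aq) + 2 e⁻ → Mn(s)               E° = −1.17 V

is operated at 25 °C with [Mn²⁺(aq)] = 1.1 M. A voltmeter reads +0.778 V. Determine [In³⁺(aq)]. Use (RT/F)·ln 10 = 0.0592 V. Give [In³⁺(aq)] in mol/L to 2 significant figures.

0.0027 M

With In³⁺/In at the cathode and Mn²⁺/Mn at the anode, E°cell = −0.34 − (−1.17) = +0.83 V (n = 6).
From the Nernst equation, log Q = n(E° − E)/0.0592 = 6·(+0.83 − (+0.778))/0.0592 = 5.270.
Balancing electrons gives 2 In³⁺(aq) + 3 Mn(s) → 2 In(s) + 3 Mn²⁺(aq); thus Q = [Mn²⁺(aq)]^3 / [In³⁺(aq)]^2.
Isolating [In³⁺(aq)] in Q = 10^{5.270} yields log [In³⁺(aq)] = −2.573, i.e. 0.0027 M.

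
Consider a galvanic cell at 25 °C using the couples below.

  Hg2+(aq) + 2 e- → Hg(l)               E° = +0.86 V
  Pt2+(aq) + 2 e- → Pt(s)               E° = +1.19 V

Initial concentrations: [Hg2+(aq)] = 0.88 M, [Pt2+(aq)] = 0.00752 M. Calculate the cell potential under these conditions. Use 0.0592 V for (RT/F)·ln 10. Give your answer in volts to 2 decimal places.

The Pt²⁺/Pt couple has the more positive E°, so it is the cathode; Hg²⁺/Hg is the anode.
The standard potential is +1.19 − (+0.86) = +0.33 V and the balanced reaction transfers n = 2 electrons.
For the overall reaction Pt2+(aq) + Hg(l) → Pt(s) + Hg2+(aq), Q = [Hg2+(aq)] / [Pt2+(aq)] = 117, giving log Q = 2.068.
By the Nernst equation, E = +0.33 − (0.0592/2)·(2.068) = +0.27 V.

+0.27 V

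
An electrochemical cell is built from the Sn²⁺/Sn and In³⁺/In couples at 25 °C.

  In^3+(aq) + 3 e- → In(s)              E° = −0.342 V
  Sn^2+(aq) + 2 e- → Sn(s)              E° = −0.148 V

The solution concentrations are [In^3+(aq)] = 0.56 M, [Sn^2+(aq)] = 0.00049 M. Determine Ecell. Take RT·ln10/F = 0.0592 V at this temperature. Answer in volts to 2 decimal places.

+0.10 V

Sn²⁺/Sn is reduced (cathode, E° = −0.148 V) and In³⁺/In is oxidized (anode).
E°cell = E°cat − E°an = −0.148 − (−0.342) = +0.194 V; n = 6.
The balanced reaction is 3 Sn^2+(aq) + 2 In(s) → 3 Sn(s) + 2 In^3+(aq), so Q = [In^3+(aq)]^2 / [Sn^2+(aq)]^3 = 2.67×10^9 and log Q = 9.426.
E = E° − (0.0592/n)·log Q = +0.194 − (0.0592/6)(9.426) = +0.10 V.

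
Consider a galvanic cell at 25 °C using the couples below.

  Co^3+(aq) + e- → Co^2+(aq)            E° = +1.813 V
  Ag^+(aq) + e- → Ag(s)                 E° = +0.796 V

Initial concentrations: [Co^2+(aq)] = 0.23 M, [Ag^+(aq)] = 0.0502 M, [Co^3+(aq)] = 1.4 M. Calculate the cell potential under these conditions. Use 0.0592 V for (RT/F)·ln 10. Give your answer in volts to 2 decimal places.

+1.14 V

Co³⁺/Co²⁺ is reduced (cathode, E° = +1.813 V) and Ag⁺/Ag is oxidized (anode).
E°cell = E°cat − E°an = +1.813 − (+0.796) = +1.017 V; n = 1.
The balanced reaction is Co^3+(aq) + Ag(s) → Co^2+(aq) + Ag^+(aq), so Q = ([Co^2+(aq)]·[Ag^+(aq)]) / [Co^3+(aq)] = 0.00825 and log Q = −2.084.
By the Nernst equation, E = +1.017 − (0.0592/1)·(−2.084) = +1.14 V.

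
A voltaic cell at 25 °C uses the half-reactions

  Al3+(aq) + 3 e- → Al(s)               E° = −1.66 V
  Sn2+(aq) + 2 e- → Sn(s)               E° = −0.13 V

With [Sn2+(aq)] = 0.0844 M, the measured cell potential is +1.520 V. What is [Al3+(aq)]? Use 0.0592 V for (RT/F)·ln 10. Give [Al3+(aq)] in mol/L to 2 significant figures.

0.079 M

The Sn²⁺/Sn couple has the larger reduction potential, so it is the cathode: E°cell = −0.13 − (−1.66) = +1.53 V and n = 6.
Rearranging E = E° − (0.0592/n)·log Q gives log Q = 6(+1.53 − (+1.520))/0.0592 = 1.014.
The balanced reaction is 3 Sn2+(aq) + 2 Al(s) → 3 Sn(s) + 2 Al3+(aq), so Q = [Al3+(aq)]^2 / [Sn2+(aq)]^3.
Isolating [Al3+(aq)] in Q = 10^{1.014} yields log [Al3+(aq)] = −1.103, i.e. 0.079 M.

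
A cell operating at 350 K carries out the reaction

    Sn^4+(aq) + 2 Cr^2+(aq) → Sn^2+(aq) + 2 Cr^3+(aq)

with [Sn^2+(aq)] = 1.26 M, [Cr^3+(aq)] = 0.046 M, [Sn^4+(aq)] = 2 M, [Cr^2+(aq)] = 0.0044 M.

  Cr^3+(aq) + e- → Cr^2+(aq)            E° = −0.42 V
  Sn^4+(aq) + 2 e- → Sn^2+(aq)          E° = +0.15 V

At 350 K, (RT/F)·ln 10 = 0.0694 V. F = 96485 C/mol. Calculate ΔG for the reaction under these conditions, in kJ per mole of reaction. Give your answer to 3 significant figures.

The standard cell potential is +0.15 − (−0.42) = +0.57 V, with n = 2 electrons in the balanced equation.
Q = ([Sn^2+(aq)]·[Cr^3+(aq)]^2) / ([Sn^4+(aq)]·[Cr^2+(aq)]^2) = 68.9, so log Q = 1.838 and E = +0.57 − (0.0694/2)(1.838) = +0.5062 V.
ΔG = −nFE = −(2)(96485)(+0.5062) J/mol = −97.7 kJ/mol.

−97.7 kJ/mol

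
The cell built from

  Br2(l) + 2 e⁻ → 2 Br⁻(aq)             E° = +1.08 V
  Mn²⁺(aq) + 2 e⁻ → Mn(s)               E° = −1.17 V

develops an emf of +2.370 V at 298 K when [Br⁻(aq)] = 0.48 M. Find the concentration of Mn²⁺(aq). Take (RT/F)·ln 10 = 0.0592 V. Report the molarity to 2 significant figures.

The Br₂/Br⁻ couple has the larger reduction potential, so it is the cathode: E°cell = +1.08 − (−1.17) = +2.25 V and n = 2.
Since E = E° − (0.0592/n)·log Q, log Q = n(E° − E)/0.0592 = −4.054.
For Br2(l) + Mn(s) → 2 Br⁻(aq) + Mn²⁺(aq), the reaction quotient is Q = [Br⁻(aq)]^2·[Mn²⁺(aq)].
Substituting the known concentrations and solving, log [Mn²⁺(aq)] = −3.416 and [Mn²⁺(aq)] = 0.00038 M.

0.00038 M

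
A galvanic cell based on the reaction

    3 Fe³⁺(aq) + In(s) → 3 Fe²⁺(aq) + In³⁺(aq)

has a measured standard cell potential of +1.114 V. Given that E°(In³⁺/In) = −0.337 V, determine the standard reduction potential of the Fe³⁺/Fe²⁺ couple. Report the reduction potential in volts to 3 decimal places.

In the reaction as written the Fe³⁺/Fe²⁺ couple is reduced (cathode) and In³⁺/In is oxidized (anode), so E°cell = E°(Fe³⁺/Fe²⁺) − E°(In³⁺/In).
E°(Fe³⁺/Fe²⁺) = E°cell + E°(anode) = +1.114 + (−0.337) = +0.777 V.

+0.777 V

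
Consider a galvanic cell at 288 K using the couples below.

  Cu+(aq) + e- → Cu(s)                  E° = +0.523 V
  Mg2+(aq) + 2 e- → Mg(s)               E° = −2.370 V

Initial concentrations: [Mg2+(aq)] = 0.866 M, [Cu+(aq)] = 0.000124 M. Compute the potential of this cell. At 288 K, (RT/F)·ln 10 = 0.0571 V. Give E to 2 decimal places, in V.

+2.67 V

Cu⁺/Cu is reduced (cathode, E° = +0.523 V) and Mg²⁺/Mg is oxidized (anode).
The standard potential is +0.523 − (−2.370) = +2.893 V and the balanced reaction transfers n = 2 electrons.
For the overall reaction 2 Cu+(aq) + Mg(s) → 2 Cu(s) + Mg2+(aq), Q = [Mg2+(aq)] / [Cu+(aq)]^2 = 5.63×10^7, giving log Q = 7.751.
Applying E = E° − (RT ln10/nF)·log Q gives +2.893 − (0.0571/2)(7.751) = +2.67 V.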